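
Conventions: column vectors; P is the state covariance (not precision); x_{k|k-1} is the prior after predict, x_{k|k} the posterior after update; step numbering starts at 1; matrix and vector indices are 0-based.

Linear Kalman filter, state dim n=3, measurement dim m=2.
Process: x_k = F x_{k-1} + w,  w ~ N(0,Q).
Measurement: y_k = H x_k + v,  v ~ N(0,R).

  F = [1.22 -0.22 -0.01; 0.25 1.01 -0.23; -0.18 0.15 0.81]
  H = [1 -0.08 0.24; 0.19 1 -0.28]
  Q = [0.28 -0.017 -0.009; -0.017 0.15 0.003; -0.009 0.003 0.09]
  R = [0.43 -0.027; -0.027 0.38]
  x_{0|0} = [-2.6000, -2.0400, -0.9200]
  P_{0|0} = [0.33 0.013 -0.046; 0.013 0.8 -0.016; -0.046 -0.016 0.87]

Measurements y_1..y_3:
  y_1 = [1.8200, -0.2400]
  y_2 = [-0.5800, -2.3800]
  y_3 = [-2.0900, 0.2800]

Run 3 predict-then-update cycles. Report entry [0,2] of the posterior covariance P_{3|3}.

P_post[0,2] = -0.1403

step 1: x^-=[-2.7140, -2.4988, -0.5832]  P^-=[0.8041 -0.0644 -0.1547; -0.0644 1.0520 -0.0784; -0.1547 -0.0784 0.6983]  S=[1.2201 -0.0531; -0.0531 1.5517]  K=[0.6375 0.1067; -0.1076 0.6806; 0.0072 -0.1952]  nu=[4.4741, 2.6112]  x^+=[0.4165, -1.2031, -1.0606]  P^+=[0.2978 -0.0710 -0.1346; -0.0710 0.3114 0.1301; -0.1346 0.1301 0.6390]
step 2: x^-=[0.7834, -0.8671, -1.1145]  P^-=[0.7804 -0.0340 -0.2623; -0.0340 0.4393 -0.0029; -0.2623 -0.0029 0.6006]  S=[1.1275 0.0730; 0.0730 0.9111]  K=[0.6287 0.1556; -0.0933 0.4834; -0.0893 -0.2353]  nu=[-1.1653, -1.9738]  x^+=[-0.2564, -1.7126, -0.5460]  P^+=[0.2984 -0.0576 -0.1538; -0.0576 0.2232 0.0929; -0.1538 0.0929 0.5381]
step 3: x^-=[0.0695, -1.6682, -0.6530]  P^-=[0.7701 0.0052 -0.2680; 0.0052 0.3702 -0.0333; -0.2680 -0.0333 0.5282]  S=[1.1047 0.1134; 0.1134 0.8685]  K=[0.6201 0.1799; -0.0753 0.4479; -0.0993 -0.2543]  nu=[-2.1362, 1.7521]  x^+=[-0.9399, -0.7224, -0.8863]  P^+=[0.2920 -0.0432 -0.1403; -0.0432 0.1973 0.0603; -0.1403 0.0603 0.4555]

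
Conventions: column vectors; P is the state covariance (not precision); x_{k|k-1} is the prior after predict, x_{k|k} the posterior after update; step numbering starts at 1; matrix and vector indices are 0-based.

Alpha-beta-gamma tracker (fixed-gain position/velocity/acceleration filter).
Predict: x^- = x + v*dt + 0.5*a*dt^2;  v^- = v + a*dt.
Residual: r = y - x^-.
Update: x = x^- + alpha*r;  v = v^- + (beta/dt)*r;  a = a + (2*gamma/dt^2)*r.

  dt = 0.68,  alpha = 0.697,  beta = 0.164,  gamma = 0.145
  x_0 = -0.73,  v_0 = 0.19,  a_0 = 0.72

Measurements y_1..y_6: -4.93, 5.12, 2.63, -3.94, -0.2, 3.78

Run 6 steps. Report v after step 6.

step 1: x_pred=-0.4343  r=-4.4957  x^+=-3.5678  v^+=-0.4046  a^+=-2.0995
step 2: x_pred=-4.3284  r=9.4484  x^+=2.2571  v^+=0.4464  a^+=3.8262
step 3: x_pred=3.4453  r=-0.8153  x^+=2.8770  v^+=2.8516  a^+=3.3148
step 4: x_pred=5.5825  r=-9.5225  x^+=-1.0547  v^+=2.8090  a^+=-2.6573
step 5: x_pred=0.2411  r=-0.4411  x^+=-0.0663  v^+=0.8957  a^+=-2.9340
step 6: x_pred=-0.1356  r=3.9156  x^+=2.5936  v^+=-0.1551  a^+=-0.4782

v_post = -0.1551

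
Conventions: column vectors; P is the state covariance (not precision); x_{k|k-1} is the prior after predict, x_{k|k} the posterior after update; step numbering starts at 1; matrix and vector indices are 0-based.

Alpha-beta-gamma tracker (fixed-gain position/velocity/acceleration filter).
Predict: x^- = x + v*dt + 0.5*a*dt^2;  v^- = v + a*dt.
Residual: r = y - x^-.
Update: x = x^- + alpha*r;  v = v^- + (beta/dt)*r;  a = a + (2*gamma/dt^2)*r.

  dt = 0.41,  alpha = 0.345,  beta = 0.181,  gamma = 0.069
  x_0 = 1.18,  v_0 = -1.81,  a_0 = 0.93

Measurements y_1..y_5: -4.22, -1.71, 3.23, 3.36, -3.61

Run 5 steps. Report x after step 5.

step 1: x_pred=0.5161  r=-4.7361  x^+=-1.1179  v^+=-3.5195  a^+=-2.9580
step 2: x_pred=-2.8095  r=1.0995  x^+=-2.4302  v^+=-4.2469  a^+=-2.0554
step 3: x_pred=-4.3442  r=7.5742  x^+=-1.7311  v^+=-1.7459  a^+=4.1625
step 4: x_pred=-2.0970  r=5.4570  x^+=-0.2144  v^+=2.3698  a^+=8.6424
step 5: x_pred=1.4837  r=-5.0937  x^+=-0.2737  v^+=3.6645  a^+=4.4608

x_post = -0.2737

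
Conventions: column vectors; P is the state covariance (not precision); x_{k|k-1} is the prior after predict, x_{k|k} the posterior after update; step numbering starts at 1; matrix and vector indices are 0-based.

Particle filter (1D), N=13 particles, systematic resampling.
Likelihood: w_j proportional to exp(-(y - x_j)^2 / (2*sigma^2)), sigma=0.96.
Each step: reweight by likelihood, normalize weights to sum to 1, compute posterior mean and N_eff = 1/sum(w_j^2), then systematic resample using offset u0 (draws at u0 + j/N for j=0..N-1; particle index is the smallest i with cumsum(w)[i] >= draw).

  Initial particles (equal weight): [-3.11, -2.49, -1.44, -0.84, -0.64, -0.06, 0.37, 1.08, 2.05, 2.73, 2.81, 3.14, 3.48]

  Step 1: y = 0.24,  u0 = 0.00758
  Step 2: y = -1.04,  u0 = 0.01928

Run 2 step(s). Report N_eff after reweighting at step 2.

N_eff = 10.0808

step 1: w=[0.0005, 0.0041, 0.0504, 0.1237, 0.1530, 0.2218, 0.2307, 0.1588, 0.0394, 0.0081, 0.0065, 0.0024, 0.0008]  mean=0.0887  Neff=5.8638  idx=[2, 3, 3, 4, 4, 5, 5, 5, 6, 6, 6, 7, 7]
step 2: w=[0.1193, 0.1273, 0.1273, 0.1193, 0.1193, 0.0773, 0.0773, 0.0773, 0.0443, 0.0443, 0.0443, 0.0114, 0.0114]  mean=-0.4787  Neff=10.0808  idx=[0, 0, 1, 2, 2, 3, 3, 4, 5, 6, 7, 8, 10]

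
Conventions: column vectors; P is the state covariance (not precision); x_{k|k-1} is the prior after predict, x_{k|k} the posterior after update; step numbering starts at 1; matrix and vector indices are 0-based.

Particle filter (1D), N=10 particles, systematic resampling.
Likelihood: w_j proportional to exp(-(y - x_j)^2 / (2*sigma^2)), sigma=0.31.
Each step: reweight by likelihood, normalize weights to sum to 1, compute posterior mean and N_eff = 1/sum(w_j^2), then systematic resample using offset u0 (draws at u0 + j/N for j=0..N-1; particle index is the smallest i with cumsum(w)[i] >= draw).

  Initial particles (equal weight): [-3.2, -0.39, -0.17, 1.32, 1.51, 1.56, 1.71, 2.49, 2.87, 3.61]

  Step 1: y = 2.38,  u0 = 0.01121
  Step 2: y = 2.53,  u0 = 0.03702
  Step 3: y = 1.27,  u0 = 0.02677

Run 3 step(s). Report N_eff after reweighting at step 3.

N_eff = 9.0076

step 1: w=[0.0000, 0.0000, 0.0000, 0.0021, 0.0142, 0.0220, 0.0703, 0.6827, 0.2085, 0.0003]  mean=2.4779  Neff=1.9413  idx=[4, 7, 7, 7, 7, 7, 7, 7, 8, 8]
step 2: w=[0.0006, 0.1233, 0.1233, 0.1233, 0.1233, 0.1233, 0.1233, 0.1233, 0.0681, 0.0681]  mean=2.5412  Neff=8.6413  idx=[1, 2, 2, 3, 4, 5, 6, 6, 7, 9]
step 3: w=[0.1111, 0.1111, 0.1111, 0.1111, 0.1111, 0.1111, 0.1111, 0.1111, 0.1111, 0.0004]  mean=2.4902  Neff=9.0076  idx=[0, 1, 2, 2, 3, 4, 5, 6, 7, 8]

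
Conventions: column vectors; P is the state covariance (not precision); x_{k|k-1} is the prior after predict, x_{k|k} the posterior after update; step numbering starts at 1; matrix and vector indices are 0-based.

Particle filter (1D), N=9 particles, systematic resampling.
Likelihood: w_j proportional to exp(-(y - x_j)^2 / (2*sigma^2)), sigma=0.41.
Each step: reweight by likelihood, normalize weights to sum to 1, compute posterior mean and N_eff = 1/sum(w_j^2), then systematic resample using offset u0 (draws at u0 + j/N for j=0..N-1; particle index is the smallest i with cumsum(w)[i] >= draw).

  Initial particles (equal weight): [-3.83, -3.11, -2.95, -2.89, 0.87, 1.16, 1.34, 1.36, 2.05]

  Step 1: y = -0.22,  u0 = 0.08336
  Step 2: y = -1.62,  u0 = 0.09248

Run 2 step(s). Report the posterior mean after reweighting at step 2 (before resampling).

post_mean = 0.8705

step 1: w=[0.0000, 0.0000, 0.0000, 0.0000, 0.8593, 0.1021, 0.0211, 0.0175, 0.0000]  mean=0.9181  Neff=1.3342  idx=[4, 4, 4, 4, 4, 4, 4, 5, 6]
step 2: w=[0.1426, 0.1426, 0.1426, 0.1426, 0.1426, 0.1426, 0.1426, 0.0015, 0.0001]  mean=0.8705  Neff=7.0221  idx=[0, 1, 2, 2, 3, 4, 5, 6, 6]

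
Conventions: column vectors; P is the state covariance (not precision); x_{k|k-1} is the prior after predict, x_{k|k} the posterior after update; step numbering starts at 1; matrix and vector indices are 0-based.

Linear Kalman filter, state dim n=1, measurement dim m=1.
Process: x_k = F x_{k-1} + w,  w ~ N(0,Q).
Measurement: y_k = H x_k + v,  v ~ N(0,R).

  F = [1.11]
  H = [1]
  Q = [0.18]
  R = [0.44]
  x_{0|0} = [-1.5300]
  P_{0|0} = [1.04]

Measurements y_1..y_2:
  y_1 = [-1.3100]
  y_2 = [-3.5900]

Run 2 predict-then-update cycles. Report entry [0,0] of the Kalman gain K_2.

step 1: x^-=[-1.6983]  P^-=[1.4614]  S=[1.9014]  K=[0.7686]  nu=[0.3883]  x^+=[-1.3999]  P^+=[0.3382]
step 2: x^-=[-1.5538]  P^-=[0.5967]  S=[1.0367]  K=[0.5756]  nu=[-2.0362]  x^+=[-2.7258]  P^+=[0.2532]

K[0,0] = 0.5756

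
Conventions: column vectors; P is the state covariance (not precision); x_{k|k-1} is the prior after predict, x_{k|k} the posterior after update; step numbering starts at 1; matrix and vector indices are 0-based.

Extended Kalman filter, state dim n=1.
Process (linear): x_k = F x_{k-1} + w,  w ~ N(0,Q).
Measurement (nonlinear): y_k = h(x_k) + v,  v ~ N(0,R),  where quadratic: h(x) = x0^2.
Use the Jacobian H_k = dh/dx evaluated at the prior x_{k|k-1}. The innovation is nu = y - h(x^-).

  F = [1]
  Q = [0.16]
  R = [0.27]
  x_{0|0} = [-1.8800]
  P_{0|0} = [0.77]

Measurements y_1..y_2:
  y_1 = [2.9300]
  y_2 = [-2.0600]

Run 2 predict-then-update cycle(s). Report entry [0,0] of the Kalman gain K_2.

K[0,0] = -0.2575

step 1: x^-=[-1.8800]  P^-=[0.9300]  H_jac=[-3.7600]  S=[13.4180]  K=[-0.2606]  nu=[-0.6044]  x^+=[-1.7225]  P^+=[0.0187]
step 2: x^-=[-1.7225]  P^-=[0.1787]  H_jac=[-3.4450]  S=[2.3910]  K=[-0.2575]  nu=[-5.0270]  x^+=[-0.4281]  P^+=[0.0202]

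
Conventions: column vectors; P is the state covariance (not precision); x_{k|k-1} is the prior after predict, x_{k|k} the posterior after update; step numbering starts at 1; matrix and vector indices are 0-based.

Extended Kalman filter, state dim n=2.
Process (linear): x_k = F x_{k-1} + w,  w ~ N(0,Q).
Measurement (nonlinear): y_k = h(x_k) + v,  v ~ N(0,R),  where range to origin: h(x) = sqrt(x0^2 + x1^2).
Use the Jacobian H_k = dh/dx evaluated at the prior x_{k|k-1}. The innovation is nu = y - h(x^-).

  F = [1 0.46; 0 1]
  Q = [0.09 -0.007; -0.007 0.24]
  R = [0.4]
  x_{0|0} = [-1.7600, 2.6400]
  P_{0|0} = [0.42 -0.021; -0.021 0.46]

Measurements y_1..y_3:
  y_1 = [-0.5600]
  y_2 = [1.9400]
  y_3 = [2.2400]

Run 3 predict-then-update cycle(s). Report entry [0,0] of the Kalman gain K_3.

step 1: x^-=[-0.5456, 2.6400]  P^-=[0.5880 0.1836; 0.1836 0.7000]  H_jac=[-0.2024 0.9793]  S=[1.0226]  K=[0.0594; 0.6340]  nu=[-3.2558]  x^+=[-0.7391, 0.5758]  P^+=[0.5844 0.1451; 0.1451 0.2889]
step 2: x^-=[-0.4743, 0.5758]  P^-=[0.8690 0.2710; 0.2710 0.5289]  H_jac=[-0.6358 0.7719]  S=[0.8004]  K=[-0.4289; 0.2948]  nu=[1.1940]  x^+=[-0.9864, 0.9279]  P^+=[0.7217 0.3722; 0.3722 0.4594]
step 3: x^-=[-0.5596, 0.9279]  P^-=[1.2514 0.5765; 0.5765 0.6994]  H_jac=[-0.5164 0.8563]  S=[0.7367]  K=[-0.2071; 0.4088]  nu=[1.1565]  x^+=[-0.7991, 1.4006]  P^+=[1.2198 0.6389; 0.6389 0.5762]

K[0,0] = -0.2071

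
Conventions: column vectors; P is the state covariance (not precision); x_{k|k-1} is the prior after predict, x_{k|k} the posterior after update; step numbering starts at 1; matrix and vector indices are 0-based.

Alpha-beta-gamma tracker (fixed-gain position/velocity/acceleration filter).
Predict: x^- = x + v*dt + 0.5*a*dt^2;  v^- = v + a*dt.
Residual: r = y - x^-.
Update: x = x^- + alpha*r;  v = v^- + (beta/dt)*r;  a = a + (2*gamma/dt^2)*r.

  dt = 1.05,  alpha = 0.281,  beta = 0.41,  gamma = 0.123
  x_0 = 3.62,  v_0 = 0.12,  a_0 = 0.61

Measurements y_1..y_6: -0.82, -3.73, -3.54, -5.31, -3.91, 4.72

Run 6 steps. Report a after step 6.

a_post = 5.2863

step 1: x_pred=4.0823  r=-4.9023  x^+=2.7047  v^+=-1.1537  a^+=-0.4838
step 2: x_pred=1.2266  r=-4.9566  x^+=-0.1662  v^+=-3.5972  a^+=-1.5898
step 3: x_pred=-4.8196  r=1.2796  x^+=-4.4600  v^+=-4.7668  a^+=-1.3043
step 4: x_pred=-10.1842  r=4.8742  x^+=-8.8145  v^+=-4.2331  a^+=-0.2167
step 5: x_pred=-13.3787  r=9.4687  x^+=-10.7180  v^+=-0.7633  a^+=1.8960
step 6: x_pred=-10.4743  r=15.1943  x^+=-6.2047  v^+=7.1605  a^+=5.2863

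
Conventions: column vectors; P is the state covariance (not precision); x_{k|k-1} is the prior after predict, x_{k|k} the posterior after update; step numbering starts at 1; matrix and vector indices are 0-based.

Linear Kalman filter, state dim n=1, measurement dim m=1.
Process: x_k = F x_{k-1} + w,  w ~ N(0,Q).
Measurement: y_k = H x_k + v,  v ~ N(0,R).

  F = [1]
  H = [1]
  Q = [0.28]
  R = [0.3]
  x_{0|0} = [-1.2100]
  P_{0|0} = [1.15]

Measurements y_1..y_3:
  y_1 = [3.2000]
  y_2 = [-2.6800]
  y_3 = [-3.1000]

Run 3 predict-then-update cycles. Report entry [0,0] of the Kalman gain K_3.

step 1: x^-=[-1.2100]  P^-=[1.4300]  S=[1.7300]  K=[0.8266]  nu=[4.4100]  x^+=[2.4353]  P^+=[0.2480]
step 2: x^-=[2.4353]  P^-=[0.5280]  S=[0.8280]  K=[0.6377]  nu=[-5.1153]  x^+=[-0.8266]  P^+=[0.1913]
step 3: x^-=[-0.8266]  P^-=[0.4713]  S=[0.7713]  K=[0.6110]  nu=[-2.2734]  x^+=[-2.2158]  P^+=[0.1833]

K[0,0] = 0.6110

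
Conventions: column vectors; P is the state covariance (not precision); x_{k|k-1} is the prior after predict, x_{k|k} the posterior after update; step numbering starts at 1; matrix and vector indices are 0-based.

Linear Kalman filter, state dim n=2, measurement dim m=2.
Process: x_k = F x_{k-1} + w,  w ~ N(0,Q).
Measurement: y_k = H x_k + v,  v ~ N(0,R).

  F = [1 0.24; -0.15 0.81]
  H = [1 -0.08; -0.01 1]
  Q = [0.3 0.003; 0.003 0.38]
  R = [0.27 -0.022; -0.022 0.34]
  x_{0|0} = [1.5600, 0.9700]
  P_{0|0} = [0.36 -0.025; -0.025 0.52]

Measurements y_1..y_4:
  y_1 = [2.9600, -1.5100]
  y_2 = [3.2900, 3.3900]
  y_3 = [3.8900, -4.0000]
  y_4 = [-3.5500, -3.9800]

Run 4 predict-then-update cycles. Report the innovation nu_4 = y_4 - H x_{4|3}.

step 1: x^-=[1.7928, 0.5517]  P^-=[0.6780 0.0307; 0.0307 0.7353]  S=[0.9477 -0.0568; -0.0568 1.0748]  K=[0.7164 0.0602; 0.0114 0.6845]  nu=[1.2113, -2.0438]  x^+=[2.5376, -0.8334]  P^+=[0.1926 0.0066; 0.0066 0.2325]
step 2: x^-=[2.3375, -1.0557]  P^-=[0.5092 0.0244; 0.0244 0.5353]  S=[0.7787 -0.0455; -0.0455 0.8749]  K=[0.6547 0.0561; 0.0121 0.6122]  nu=[0.8680, 4.4691]  x^+=[3.1566, 1.6909]  P^+=[0.1760 0.0064; 0.0064 0.2080]
step 3: x^-=[3.5625, 0.8961]  P^-=[0.4911 0.0220; 0.0220 0.5188]  S=[0.7609 -0.0464; -0.0464 0.8584]  K=[0.6465 0.0549; 0.0112 0.6047]  nu=[0.3992, -4.8605]  x^+=[3.5539, -2.0387]  P^+=[0.1738 0.0062; 0.0062 0.2054]
step 4: x^-=[3.0646, -2.1845]  P^-=[0.4886 0.0216; 0.0216 0.5172]  S=[0.7585 -0.0466; -0.0466 0.8568]  K=[0.6453 0.0547; 0.0111 0.6040]  nu=[-6.7894, -1.7649]  x^+=[-1.4130, -3.3257]  P^+=[0.1735 0.0061; 0.0061 0.2052]

innov = [-6.7894, -1.7649]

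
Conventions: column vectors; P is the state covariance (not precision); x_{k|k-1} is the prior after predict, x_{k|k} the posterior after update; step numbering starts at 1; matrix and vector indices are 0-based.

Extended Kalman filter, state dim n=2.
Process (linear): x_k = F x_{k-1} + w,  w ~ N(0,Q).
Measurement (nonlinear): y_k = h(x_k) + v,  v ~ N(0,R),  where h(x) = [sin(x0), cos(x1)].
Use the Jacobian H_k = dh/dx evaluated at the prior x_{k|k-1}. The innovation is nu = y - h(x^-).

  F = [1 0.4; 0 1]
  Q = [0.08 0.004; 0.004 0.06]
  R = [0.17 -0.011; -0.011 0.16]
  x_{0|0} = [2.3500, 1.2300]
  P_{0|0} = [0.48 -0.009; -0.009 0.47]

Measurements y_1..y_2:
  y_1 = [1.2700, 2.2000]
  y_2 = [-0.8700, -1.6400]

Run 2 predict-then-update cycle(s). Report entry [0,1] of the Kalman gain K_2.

K[0,1] = 0.0718

step 1: x^-=[2.8420, 1.2300]  P^-=[0.6280 0.1830; 0.1830 0.5300]  H_jac=[-0.9555 0.0000; 0.0000 -0.9425]  S=[0.7433 0.1538; 0.1538 0.6308]  K=[-0.7906 -0.0807; -0.0752 -0.7736]  nu=[0.9749, 1.8658]  x^+=[1.9208, -0.2866]  P^+=[0.1397 0.0045; 0.0045 0.1304]
step 2: x^-=[1.8061, -0.2866]  P^-=[0.2442 0.0606; 0.0606 0.1904]  H_jac=[-0.2332 0.0000; 0.0000 0.2827]  S=[0.1833 -0.0150; -0.0150 0.1752]  K=[-0.3048 0.0718; -0.0524 0.3028]  nu=[-1.8424, -2.5992]  x^+=[2.1812, -0.9770]  P^+=[0.2256 0.0525; 0.0525 0.1734]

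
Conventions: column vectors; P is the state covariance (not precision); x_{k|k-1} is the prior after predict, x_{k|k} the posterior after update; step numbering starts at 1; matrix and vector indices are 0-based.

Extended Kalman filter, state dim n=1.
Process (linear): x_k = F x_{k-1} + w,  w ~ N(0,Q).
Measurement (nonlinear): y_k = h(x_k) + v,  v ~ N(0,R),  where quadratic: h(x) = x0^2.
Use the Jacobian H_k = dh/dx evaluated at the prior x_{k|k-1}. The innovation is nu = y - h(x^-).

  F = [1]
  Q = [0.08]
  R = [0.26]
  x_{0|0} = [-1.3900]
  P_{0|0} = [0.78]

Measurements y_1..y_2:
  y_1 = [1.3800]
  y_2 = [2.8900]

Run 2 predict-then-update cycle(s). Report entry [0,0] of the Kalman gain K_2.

step 1: x^-=[-1.3900]  P^-=[0.8600]  H_jac=[-2.7800]  S=[6.9064]  K=[-0.3462]  nu=[-0.5521]  x^+=[-1.1989]  P^+=[0.0324]
step 2: x^-=[-1.1989]  P^-=[0.1124]  H_jac=[-2.3978]  S=[0.9061]  K=[-0.2974]  nu=[1.4527]  x^+=[-1.6309]  P^+=[0.0322]

K[0,0] = -0.2974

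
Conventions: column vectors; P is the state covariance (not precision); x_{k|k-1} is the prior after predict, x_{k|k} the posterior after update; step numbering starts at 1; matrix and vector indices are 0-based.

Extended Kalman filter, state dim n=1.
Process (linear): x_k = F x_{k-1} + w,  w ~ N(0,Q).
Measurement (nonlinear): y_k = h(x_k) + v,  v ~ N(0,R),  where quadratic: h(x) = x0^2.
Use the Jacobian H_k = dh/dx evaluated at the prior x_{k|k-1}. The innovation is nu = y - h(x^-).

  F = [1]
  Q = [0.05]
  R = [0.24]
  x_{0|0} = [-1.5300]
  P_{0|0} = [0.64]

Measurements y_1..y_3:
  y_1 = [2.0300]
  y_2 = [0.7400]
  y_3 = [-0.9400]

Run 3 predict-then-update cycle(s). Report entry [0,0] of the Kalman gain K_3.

K[0,0] = -0.2675

step 1: x^-=[-1.5300]  P^-=[0.6900]  H_jac=[-3.0600]  S=[6.7009]  K=[-0.3151]  nu=[-0.3109]  x^+=[-1.4320]  P^+=[0.0247]
step 2: x^-=[-1.4320]  P^-=[0.0747]  H_jac=[-2.8641]  S=[0.8529]  K=[-0.2509]  nu=[-1.3107]  x^+=[-1.1032]  P^+=[0.0210]
step 3: x^-=[-1.1032]  P^-=[0.0710]  H_jac=[-2.2064]  S=[0.5857]  K=[-0.2675]  nu=[-2.1570]  x^+=[-0.5261]  P^+=[0.0291]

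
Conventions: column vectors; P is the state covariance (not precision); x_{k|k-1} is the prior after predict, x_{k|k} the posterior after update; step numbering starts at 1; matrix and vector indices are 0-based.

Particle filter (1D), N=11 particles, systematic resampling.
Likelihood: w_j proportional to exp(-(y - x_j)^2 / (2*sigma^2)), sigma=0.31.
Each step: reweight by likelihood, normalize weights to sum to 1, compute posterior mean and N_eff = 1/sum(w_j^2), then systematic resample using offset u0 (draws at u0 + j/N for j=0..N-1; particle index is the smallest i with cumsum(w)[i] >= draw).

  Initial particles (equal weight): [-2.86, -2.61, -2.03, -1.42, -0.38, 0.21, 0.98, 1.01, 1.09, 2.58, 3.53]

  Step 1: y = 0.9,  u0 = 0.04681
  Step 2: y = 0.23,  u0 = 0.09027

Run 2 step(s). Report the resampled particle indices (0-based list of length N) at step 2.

resampled_idx = [0, 1, 2, 3, 3, 4, 5, 6, 7, 9, 10]

step 1: w=[0.0000, 0.0000, 0.0000, 0.0000, 0.0001, 0.0298, 0.3431, 0.3331, 0.2940, 0.0000, 0.0000]  mean=0.9993  Neff=3.1650  idx=[6, 6, 6, 6, 7, 7, 7, 7, 8, 8, 8]
step 2: w=[0.1198, 0.1198, 0.1198, 0.1198, 0.0944, 0.0944, 0.0944, 0.0944, 0.0477, 0.0477, 0.0477]  mean=1.0071  Neff=10.0090  idx=[0, 1, 2, 3, 3, 4, 5, 6, 7, 9, 10]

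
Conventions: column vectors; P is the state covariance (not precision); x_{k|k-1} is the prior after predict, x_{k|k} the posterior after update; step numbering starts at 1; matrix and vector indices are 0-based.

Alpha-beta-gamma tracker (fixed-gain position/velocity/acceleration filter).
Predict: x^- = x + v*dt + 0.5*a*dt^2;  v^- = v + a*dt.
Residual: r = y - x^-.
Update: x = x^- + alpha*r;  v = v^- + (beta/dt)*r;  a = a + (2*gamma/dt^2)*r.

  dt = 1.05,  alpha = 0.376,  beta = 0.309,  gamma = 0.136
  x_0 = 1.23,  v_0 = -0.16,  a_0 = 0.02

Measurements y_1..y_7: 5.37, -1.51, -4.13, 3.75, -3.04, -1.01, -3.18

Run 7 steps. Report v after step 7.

step 1: x_pred=1.0730  r=4.2970  x^+=2.6887  v^+=1.1255  a^+=1.0801
step 2: x_pred=4.4659  r=-5.9759  x^+=2.2190  v^+=0.5010  a^+=-0.3942
step 3: x_pred=2.5277  r=-6.6577  x^+=0.0244  v^+=-1.8722  a^+=-2.0368
step 4: x_pred=-3.0641  r=6.8141  x^+=-0.5020  v^+=-2.0055  a^+=-0.3556
step 5: x_pred=-2.8038  r=-0.2362  x^+=-2.8926  v^+=-2.4484  a^+=-0.4139
step 6: x_pred=-5.6916  r=4.6816  x^+=-3.9313  v^+=-1.5053  a^+=0.7411
step 7: x_pred=-5.1033  r=1.9233  x^+=-4.3802  v^+=-0.1611  a^+=1.2156

v_post = -0.1611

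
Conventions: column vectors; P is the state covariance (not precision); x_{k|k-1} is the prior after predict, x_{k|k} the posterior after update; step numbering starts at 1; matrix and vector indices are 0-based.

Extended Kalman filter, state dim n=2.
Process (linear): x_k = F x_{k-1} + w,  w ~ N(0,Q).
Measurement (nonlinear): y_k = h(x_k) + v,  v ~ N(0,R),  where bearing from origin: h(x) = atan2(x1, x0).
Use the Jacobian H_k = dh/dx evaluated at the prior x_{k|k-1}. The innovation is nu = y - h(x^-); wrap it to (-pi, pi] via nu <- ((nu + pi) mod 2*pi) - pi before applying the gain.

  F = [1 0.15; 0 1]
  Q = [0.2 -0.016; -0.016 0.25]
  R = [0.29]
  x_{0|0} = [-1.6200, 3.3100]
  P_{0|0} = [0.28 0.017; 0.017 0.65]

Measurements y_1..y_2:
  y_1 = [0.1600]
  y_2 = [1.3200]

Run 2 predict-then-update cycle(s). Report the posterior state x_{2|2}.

step 1: x^-=[-1.1235, 3.3100]  P^-=[0.4997 0.0985; 0.0985 0.9000]  H_jac=[-0.2709 -0.0920]  S=[0.3392]  K=[-0.4258; -0.3227]  nu=[-1.7380]  x^+=[-0.3834, 3.8708]  P^+=[0.4382 0.0519; 0.0519 0.8647]
step 2: x^-=[0.1972, 3.8708]  P^-=[0.6732 0.1656; 0.1656 1.1147]  H_jac=[-0.2577 0.0131]  S=[0.3338]  K=[-0.5132; -0.0840]  nu=[-0.1999]  x^+=[0.2998, 3.8876]  P^+=[0.5853 0.1512; 0.1512 1.1123]

x_post = [0.2998, 3.8876]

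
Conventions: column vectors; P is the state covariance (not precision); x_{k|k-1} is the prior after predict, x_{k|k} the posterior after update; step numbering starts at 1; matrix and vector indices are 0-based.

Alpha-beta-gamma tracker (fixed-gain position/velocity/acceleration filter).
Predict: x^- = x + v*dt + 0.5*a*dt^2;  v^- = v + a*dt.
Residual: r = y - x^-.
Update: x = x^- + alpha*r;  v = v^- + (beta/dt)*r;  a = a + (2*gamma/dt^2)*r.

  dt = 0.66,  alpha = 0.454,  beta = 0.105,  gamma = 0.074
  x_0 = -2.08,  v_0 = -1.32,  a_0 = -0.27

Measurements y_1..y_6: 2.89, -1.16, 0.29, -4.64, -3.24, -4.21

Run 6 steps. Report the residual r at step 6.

step 1: x_pred=-3.0100  r=5.9000  x^+=-0.3314  v^+=-0.5596  a^+=1.7346
step 2: x_pred=-0.3229  r=-0.8371  x^+=-0.7030  v^+=0.4521  a^+=1.4502
step 3: x_pred=-0.0887  r=0.3787  x^+=0.0832  v^+=1.4695  a^+=1.5789
step 4: x_pred=1.3969  r=-6.0369  x^+=-1.3438  v^+=1.5511  a^+=-0.4723
step 5: x_pred=-0.4230  r=-2.8170  x^+=-1.7019  v^+=0.7912  a^+=-1.4294
step 6: x_pred=-1.4910  r=-2.7190  x^+=-2.7254  v^+=-0.5847  a^+=-2.3532

resid = -2.7190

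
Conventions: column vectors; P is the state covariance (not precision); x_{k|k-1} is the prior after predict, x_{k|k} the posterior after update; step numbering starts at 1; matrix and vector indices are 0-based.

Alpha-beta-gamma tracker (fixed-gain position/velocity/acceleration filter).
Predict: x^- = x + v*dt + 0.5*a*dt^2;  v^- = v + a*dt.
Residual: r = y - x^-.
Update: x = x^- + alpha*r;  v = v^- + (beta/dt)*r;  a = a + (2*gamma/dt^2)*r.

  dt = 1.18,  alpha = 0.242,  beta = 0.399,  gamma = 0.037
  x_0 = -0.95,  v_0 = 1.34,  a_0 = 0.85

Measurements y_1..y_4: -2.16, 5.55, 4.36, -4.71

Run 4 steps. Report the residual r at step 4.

step 1: x_pred=1.2230  r=-3.3830  x^+=0.4043  v^+=1.1991  a^+=0.6702
step 2: x_pred=2.2858  r=3.2642  x^+=3.0758  v^+=3.0937  a^+=0.8437
step 3: x_pred=7.3137  r=-2.9537  x^+=6.5989  v^+=3.0905  a^+=0.6867
step 4: x_pred=10.7237  r=-15.4337  x^+=6.9888  v^+=-1.3179  a^+=-0.1335

resid = -15.4337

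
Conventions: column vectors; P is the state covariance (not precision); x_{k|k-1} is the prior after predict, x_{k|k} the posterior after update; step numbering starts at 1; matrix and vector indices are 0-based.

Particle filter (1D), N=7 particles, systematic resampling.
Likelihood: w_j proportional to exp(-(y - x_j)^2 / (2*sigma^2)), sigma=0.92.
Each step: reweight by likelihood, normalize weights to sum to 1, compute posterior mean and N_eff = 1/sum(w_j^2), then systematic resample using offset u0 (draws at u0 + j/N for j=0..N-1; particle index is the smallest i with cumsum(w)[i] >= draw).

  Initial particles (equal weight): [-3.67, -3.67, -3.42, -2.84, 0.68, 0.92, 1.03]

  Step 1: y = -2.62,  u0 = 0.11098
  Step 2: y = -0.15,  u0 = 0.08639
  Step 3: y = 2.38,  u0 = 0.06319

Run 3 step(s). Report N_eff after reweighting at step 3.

N_eff = 6.0454

step 1: w=[0.1929, 0.1929, 0.2536, 0.3596, 0.0006, 0.0002, 0.0001]  mean=-3.3038  Neff=3.7305  idx=[0, 1, 2, 2, 3, 3, 3]
step 2: w=[0.0142, 0.0142, 0.0387, 0.0387, 0.2981, 0.2981, 0.2981]  mean=-2.9084  Neff=3.7042  idx=[3, 4, 4, 5, 5, 6, 6]
step 3: w=[0.0038, 0.1660, 0.1660, 0.1660, 0.1660, 0.1660, 0.1660]  mean=-2.8422  Neff=6.0454  idx=[1, 2, 3, 3, 4, 5, 6]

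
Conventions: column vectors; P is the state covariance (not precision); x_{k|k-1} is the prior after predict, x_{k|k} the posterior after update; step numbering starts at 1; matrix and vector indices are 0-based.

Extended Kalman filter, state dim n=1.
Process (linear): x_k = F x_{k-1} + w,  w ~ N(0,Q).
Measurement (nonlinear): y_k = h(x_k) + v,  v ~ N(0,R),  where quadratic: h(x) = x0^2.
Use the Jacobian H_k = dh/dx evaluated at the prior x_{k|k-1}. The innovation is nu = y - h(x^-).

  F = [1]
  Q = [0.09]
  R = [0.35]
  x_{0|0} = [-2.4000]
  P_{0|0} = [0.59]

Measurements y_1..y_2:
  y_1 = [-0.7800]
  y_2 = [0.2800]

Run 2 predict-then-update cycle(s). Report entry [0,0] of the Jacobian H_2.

step 1: x^-=[-2.4000]  P^-=[0.6800]  H_jac=[-4.8000]  S=[16.0172]  K=[-0.2038]  nu=[-6.5400]  x^+=[-1.0673]  P^+=[0.0149]
step 2: x^-=[-1.0673]  P^-=[0.1049]  H_jac=[-2.1345]  S=[0.8278]  K=[-0.2704]  nu=[-0.8591]  x^+=[-0.8350]  P^+=[0.0443]

H_jac[0,0] = -2.1345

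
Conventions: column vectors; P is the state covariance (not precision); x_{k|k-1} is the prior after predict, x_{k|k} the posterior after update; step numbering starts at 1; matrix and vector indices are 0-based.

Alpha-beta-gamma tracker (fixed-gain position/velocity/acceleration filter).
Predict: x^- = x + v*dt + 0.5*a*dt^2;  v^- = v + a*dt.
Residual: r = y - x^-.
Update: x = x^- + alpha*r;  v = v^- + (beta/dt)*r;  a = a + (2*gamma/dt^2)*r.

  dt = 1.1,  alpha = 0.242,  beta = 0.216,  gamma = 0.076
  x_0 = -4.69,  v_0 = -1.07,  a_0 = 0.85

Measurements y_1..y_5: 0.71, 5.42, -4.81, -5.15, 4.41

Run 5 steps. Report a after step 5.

a_post = -1.2957

step 1: x_pred=-5.3528  r=6.0628  x^+=-3.8856  v^+=1.0555  a^+=1.6116
step 2: x_pred=-1.7495  r=7.1695  x^+=-0.0145  v^+=4.2361  a^+=2.5122
step 3: x_pred=6.1651  r=-10.9751  x^+=3.5091  v^+=4.8444  a^+=1.1335
step 4: x_pred=9.5238  r=-14.6738  x^+=5.9728  v^+=3.2099  a^+=-0.7098
step 5: x_pred=9.0742  r=-4.6642  x^+=7.9455  v^+=1.5133  a^+=-1.2957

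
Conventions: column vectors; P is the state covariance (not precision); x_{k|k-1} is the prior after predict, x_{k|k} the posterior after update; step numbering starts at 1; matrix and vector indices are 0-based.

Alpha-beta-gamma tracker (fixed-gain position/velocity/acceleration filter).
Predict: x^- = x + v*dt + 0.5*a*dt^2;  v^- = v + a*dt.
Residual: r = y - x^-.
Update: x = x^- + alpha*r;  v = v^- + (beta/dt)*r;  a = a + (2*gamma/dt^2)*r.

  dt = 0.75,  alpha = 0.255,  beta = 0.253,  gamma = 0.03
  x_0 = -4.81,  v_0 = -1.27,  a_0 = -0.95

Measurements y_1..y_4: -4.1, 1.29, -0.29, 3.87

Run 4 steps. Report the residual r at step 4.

step 1: x_pred=-6.0297  r=1.9297  x^+=-5.5376  v^+=-1.3316  a^+=-0.7442
step 2: x_pred=-6.7456  r=8.0356  x^+=-4.6965  v^+=0.8210  a^+=0.1130
step 3: x_pred=-4.0490  r=3.7590  x^+=-3.0904  v^+=2.1737  a^+=0.5139
step 4: x_pred=-1.3156  r=5.1856  x^+=0.0067  v^+=4.3085  a^+=1.0671

resid = 5.1856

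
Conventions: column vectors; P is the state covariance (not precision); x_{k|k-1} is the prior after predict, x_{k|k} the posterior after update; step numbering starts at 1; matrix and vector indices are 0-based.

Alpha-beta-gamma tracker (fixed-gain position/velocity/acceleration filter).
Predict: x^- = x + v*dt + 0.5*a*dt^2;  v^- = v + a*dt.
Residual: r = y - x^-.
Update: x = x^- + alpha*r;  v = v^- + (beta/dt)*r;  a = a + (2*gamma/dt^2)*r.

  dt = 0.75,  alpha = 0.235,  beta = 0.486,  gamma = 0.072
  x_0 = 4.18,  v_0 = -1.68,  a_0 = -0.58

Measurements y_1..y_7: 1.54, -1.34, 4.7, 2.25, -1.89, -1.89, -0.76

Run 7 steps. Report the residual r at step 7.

step 1: x_pred=2.7569  r=-1.2169  x^+=2.4709  v^+=-2.9035  a^+=-0.8915
step 2: x_pred=0.0425  r=-1.3825  x^+=-0.2824  v^+=-4.4680  a^+=-1.2454
step 3: x_pred=-3.9837  r=8.6837  x^+=-1.9430  v^+=0.2249  a^+=0.9776
step 4: x_pred=-1.4994  r=3.7494  x^+=-0.6183  v^+=3.3877  a^+=1.9374
step 5: x_pred=2.4674  r=-4.3574  x^+=1.4434  v^+=2.0172  a^+=0.8219
step 6: x_pred=3.1875  r=-5.0775  x^+=1.9943  v^+=-0.6566  a^+=-0.4779
step 7: x_pred=1.3674  r=-2.1274  x^+=0.8675  v^+=-2.3935  a^+=-1.0225

resid = -2.1274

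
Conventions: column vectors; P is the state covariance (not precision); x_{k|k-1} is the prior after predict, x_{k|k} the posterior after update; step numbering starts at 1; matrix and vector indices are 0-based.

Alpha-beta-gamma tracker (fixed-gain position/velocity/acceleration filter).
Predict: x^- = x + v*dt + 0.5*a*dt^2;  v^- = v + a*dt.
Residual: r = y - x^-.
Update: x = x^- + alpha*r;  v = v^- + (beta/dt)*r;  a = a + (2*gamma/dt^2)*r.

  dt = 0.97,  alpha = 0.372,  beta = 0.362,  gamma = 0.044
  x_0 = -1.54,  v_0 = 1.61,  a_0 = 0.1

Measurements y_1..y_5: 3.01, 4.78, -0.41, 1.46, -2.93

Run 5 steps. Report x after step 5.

x_post = 0.5530

step 1: x_pred=0.0687  r=2.9413  x^+=1.1629  v^+=2.8047  a^+=0.3751
step 2: x_pred=4.0599  r=0.7201  x^+=4.3278  v^+=3.4372  a^+=0.4424
step 3: x_pred=7.8700  r=-8.2800  x^+=4.7899  v^+=0.7763  a^+=-0.3320
step 4: x_pred=5.3867  r=-3.9267  x^+=3.9260  v^+=-1.0111  a^+=-0.6992
step 5: x_pred=2.6163  r=-5.5463  x^+=0.5530  v^+=-3.7592  a^+=-1.2180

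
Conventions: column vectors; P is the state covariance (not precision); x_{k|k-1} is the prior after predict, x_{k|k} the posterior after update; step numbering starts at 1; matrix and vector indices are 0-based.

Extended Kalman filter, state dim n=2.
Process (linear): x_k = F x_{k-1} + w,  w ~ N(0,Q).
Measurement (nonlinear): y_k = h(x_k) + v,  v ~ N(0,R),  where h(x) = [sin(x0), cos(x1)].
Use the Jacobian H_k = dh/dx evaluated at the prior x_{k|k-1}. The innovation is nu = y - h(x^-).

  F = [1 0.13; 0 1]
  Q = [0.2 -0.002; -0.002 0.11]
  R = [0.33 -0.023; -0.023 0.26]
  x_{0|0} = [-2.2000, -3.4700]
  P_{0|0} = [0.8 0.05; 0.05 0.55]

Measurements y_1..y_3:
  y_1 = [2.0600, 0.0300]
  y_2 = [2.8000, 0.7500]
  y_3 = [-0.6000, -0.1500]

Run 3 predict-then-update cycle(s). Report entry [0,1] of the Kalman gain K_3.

K[0,1] = -0.0740

step 1: x^-=[-2.6511, -3.4700]  P^-=[1.0223 0.1195; 0.1195 0.6600]  H_jac=[-0.8821 0.0000; 0.0000 -0.3225]  S=[1.1254 0.0110; 0.0110 0.3287]  K=[-0.8004 -0.0905; -0.0874 -0.6448]  nu=[2.5311, 0.9766]  x^+=[-4.7652, -4.3208]  P^+=[0.2971 0.0159; 0.0159 0.5135]
step 2: x^-=[-5.3269, -4.3208]  P^-=[0.5099 0.0806; 0.0806 0.6235]  H_jac=[0.5766 0.0000; 0.0000 -0.9243]  S=[0.4995 -0.0660; -0.0660 0.7927]  K=[0.5825 -0.0455; -0.0030 -0.7273]  nu=[1.9830, 1.1317]  x^+=[-4.2233, -5.1498]  P^+=[0.3352 0.0273; 0.0273 0.2045]
step 3: x^-=[-4.8928, -5.1498]  P^-=[0.5458 0.0519; 0.0519 0.3145]  H_jac=[0.1794 0.0000; 0.0000 -0.9059]  S=[0.3476 -0.0314; -0.0314 0.5181]  K=[0.2750 -0.0740; -0.0231 -0.5513]  nu=[-1.5838, -0.5736]  x^+=[-5.2859, -4.7970]  P^+=[0.5154 0.0282; 0.0282 0.1577]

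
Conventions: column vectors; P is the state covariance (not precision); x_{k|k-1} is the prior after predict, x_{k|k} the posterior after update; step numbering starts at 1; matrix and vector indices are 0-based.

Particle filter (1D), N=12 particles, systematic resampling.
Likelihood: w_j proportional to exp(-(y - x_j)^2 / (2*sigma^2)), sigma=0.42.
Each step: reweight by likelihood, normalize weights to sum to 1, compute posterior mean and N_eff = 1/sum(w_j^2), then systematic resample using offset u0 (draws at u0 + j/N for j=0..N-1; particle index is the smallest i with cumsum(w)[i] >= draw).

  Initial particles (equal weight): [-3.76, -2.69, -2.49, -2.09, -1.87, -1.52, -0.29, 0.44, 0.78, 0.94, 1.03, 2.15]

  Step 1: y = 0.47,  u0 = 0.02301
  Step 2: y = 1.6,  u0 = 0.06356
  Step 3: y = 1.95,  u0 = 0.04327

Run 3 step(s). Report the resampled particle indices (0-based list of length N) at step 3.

step 1: w=[0.0000, 0.0000, 0.0000, 0.0000, 0.0000, 0.0000, 0.0671, 0.3440, 0.2626, 0.1844, 0.1418, 0.0001]  mean=0.6564  Neff=4.0666  idx=[6, 7, 7, 7, 7, 8, 8, 8, 9, 9, 9, 10]
step 2: w=[0.0000, 0.0122, 0.0122, 0.0122, 0.0122, 0.0824, 0.0824, 0.0824, 0.1612, 0.1612, 0.1612, 0.2206]  mean=0.8958  Neff=6.7796  idx=[5, 6, 7, 8, 8, 9, 9, 10, 10, 11, 11, 11]
step 3: w=[0.0309, 0.0309, 0.0309, 0.0832, 0.0832, 0.0832, 0.0832, 0.0832, 0.0832, 0.1361, 0.1361, 0.1361]  mean=0.9619  Neff=10.0090  idx=[1, 3, 4, 5, 6, 7, 8, 9, 9, 10, 11, 11]

resampled_idx = [1, 3, 4, 5, 6, 7, 8, 9, 9, 10, 11, 11]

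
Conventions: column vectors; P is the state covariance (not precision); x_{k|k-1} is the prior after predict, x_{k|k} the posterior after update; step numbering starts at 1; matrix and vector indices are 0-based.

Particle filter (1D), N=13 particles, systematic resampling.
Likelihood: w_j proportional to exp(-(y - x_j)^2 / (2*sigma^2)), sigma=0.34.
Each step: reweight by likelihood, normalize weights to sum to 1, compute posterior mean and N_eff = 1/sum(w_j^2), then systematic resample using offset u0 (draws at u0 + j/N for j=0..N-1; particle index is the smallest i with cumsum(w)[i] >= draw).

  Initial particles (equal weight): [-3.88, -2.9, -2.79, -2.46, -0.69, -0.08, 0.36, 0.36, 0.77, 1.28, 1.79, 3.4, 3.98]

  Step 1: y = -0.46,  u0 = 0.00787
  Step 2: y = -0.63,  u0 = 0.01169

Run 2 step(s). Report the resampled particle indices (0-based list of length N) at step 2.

resampled_idx = [0, 0, 1, 2, 2, 3, 4, 5, 5, 6, 7, 7, 9]

step 1: w=[0.0000, 0.0000, 0.0000, 0.0000, 0.5518, 0.3715, 0.0379, 0.0379, 0.0010, 0.0000, 0.0000, 0.0000, 0.0000]  mean=-0.3825  Neff=2.2453  idx=[4, 4, 4, 4, 4, 4, 4, 4, 5, 5, 5, 5, 6]
step 2: w=[0.1097, 0.1097, 0.1097, 0.1097, 0.1097, 0.1097, 0.1097, 0.1097, 0.0301, 0.0301, 0.0301, 0.0301, 0.0016]  mean=-0.6148  Neff=10.0029  idx=[0, 0, 1, 2, 2, 3, 4, 5, 5, 6, 7, 7, 9]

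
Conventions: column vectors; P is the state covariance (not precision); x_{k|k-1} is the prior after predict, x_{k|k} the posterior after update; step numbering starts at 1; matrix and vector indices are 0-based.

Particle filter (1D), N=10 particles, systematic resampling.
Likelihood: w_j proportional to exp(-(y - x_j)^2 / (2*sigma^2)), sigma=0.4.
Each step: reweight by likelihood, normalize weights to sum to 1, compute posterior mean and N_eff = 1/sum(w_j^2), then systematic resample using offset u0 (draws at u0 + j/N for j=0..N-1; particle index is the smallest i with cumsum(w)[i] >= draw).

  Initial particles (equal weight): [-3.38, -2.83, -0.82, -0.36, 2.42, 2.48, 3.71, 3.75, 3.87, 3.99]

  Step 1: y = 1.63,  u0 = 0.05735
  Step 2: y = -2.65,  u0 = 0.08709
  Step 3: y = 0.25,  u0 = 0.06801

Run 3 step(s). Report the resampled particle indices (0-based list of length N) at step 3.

resampled_idx = [0, 1, 2, 3, 4, 5, 6, 7, 8, 9]

step 1: w=[0.0000, 0.0000, 0.0000, 0.0000, 0.5763, 0.4237, 0.0000, 0.0000, 0.0000, 0.0000]  mean=2.4454  Neff=1.9546  idx=[4, 4, 4, 4, 4, 4, 5, 5, 5, 5]
step 2: w=[0.1517, 0.1517, 0.1517, 0.1517, 0.1517, 0.1517, 0.0224, 0.0224, 0.0224, 0.0224]  mean=2.4254  Neff=7.1361  idx=[0, 1, 1, 2, 3, 3, 4, 5, 5, 9]
step 3: w=[0.1060, 0.1060, 0.1060, 0.1060, 0.1060, 0.1060, 0.1060, 0.1060, 0.1060, 0.0464]  mean=2.4228  Neff=9.6910  idx=[0, 1, 2, 3, 4, 5, 6, 7, 8, 9]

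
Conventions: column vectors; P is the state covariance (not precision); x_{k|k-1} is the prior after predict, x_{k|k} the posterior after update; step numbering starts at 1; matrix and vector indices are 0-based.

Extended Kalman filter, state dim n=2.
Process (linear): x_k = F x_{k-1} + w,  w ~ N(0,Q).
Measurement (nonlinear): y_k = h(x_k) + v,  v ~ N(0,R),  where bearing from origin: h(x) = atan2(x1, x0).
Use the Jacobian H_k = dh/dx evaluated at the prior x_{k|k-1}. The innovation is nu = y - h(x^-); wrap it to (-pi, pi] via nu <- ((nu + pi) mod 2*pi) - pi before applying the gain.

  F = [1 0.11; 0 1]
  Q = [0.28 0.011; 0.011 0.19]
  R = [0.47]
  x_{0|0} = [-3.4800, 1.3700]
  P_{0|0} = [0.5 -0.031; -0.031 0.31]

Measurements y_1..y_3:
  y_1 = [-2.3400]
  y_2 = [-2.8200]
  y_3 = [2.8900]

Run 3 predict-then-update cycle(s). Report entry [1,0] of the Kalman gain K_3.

K[1,0] = -0.4117

step 1: x^-=[-3.3293, 1.3700]  P^-=[0.7769 0.0141; 0.0141 0.5000]  H_jac=[-0.1057 -0.2569]  S=[0.5124]  K=[-0.1673; -0.2535]  nu=[1.1920]  x^+=[-3.5287, 1.0678]  P^+=[0.7626 -0.0076; -0.0076 0.4671]
step 2: x^-=[-3.4113, 1.0678]  P^-=[1.0466 0.0547; 0.0547 0.6571]  H_jac=[-0.0836 -0.2670]  S=[0.5266]  K=[-0.1938; -0.3418]  nu=[0.6249]  x^+=[-3.5324, 0.8542]  P^+=[1.0268 0.0198; 0.0198 0.5955]
step 3: x^-=[-3.4385, 0.8542]  P^-=[1.3183 0.0964; 0.0964 0.7855]  H_jac=[-0.0680 -0.2739]  S=[0.5386]  K=[-0.2155; -0.4117]  nu=[-0.0081]  x^+=[-3.4367, 0.8575]  P^+=[1.2933 0.0486; 0.0486 0.6943]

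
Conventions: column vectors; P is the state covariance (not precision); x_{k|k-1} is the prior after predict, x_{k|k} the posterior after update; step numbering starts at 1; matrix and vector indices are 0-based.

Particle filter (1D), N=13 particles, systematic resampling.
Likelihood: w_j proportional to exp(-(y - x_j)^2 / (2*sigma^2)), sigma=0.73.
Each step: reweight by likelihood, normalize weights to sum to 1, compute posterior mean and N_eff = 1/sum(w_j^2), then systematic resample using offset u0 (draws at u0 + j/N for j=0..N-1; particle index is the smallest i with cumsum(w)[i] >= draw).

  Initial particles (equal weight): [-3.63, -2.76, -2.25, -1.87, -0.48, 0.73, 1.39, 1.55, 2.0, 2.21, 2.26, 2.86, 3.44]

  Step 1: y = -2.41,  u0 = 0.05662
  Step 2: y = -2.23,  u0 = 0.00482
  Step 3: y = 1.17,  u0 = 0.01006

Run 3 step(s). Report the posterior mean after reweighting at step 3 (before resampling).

post_mean = -1.9139

step 1: w=[0.0851, 0.3067, 0.3359, 0.2617, 0.0104, 0.0000, 0.0000, 0.0000, 0.0000, 0.0000, 0.0000, 0.0000, 0.0000]  mean=-2.4059  Neff=3.5363  idx=[0, 1, 1, 1, 1, 2, 2, 2, 2, 3, 3, 3, 3]
step 2: w=[0.0148, 0.0713, 0.0713, 0.0713, 0.0713, 0.0928, 0.0928, 0.0928, 0.0928, 0.0822, 0.0822, 0.0822, 0.0822]  mean=-2.2909  Neff=12.1904  idx=[0, 1, 3, 4, 5, 5, 6, 7, 8, 9, 10, 11, 12]
step 3: w=[0.0000, 0.0007, 0.0007, 0.0007, 0.0222, 0.0222, 0.0222, 0.0222, 0.0222, 0.2218, 0.2218, 0.2218, 0.2218]  mean=-1.9139  Neff=5.0191  idx=[4, 7, 9, 9, 9, 10, 10, 10, 11, 11, 12, 12, 12]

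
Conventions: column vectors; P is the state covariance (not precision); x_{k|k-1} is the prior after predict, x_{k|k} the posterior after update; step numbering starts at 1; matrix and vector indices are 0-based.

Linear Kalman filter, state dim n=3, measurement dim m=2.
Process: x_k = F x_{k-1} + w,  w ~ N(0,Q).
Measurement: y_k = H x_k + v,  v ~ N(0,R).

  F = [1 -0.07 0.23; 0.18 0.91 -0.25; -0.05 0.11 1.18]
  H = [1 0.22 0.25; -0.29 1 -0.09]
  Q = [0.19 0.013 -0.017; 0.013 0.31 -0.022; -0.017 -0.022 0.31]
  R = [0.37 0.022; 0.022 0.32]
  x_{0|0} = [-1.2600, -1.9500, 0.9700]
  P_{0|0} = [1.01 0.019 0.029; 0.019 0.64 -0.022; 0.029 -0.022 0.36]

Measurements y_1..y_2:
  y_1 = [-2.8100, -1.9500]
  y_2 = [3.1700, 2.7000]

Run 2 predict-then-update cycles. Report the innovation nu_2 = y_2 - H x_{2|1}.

step 1: x^-=[-0.9004, -2.2438, 0.9931]  P^-=[1.2336 0.1393 0.0626; 0.1393 0.9088 -0.0902; 0.0626 -0.0902 0.8122]  S=[1.7810 -0.0545; -0.0545 1.2778]  K=[0.7142 -0.1448; 0.1991 0.6945; 0.1338 -0.1363]  nu=[-1.6642, 0.1221]  x^+=[-2.1067, -2.4904, 0.7537]  P^+=[0.2871 0.0401 -0.1392; 0.0401 0.2370 -0.0131; -0.1392 -0.0131 0.7546]
step 2: x^-=[-1.7590, -2.8339, 0.7208]  P^-=[0.4489 0.0682 0.0142; 0.0682 0.5944 -0.2695; 0.0142 -0.2695 1.3768]  S=[0.9412 -0.0089; -0.0089 0.9730]  K=[0.4961 -0.0605; 0.1456 0.6168; 0.3140 -0.4057]  nu=[5.3722, 5.0887]  x^+=[0.5985, 1.0874, 0.3429]  P^+=[0.2132 0.0391 -0.1582; 0.0391 0.2058 -0.0679; -0.1582 -0.0679 1.1216]

innov = [5.3722, 5.0887]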